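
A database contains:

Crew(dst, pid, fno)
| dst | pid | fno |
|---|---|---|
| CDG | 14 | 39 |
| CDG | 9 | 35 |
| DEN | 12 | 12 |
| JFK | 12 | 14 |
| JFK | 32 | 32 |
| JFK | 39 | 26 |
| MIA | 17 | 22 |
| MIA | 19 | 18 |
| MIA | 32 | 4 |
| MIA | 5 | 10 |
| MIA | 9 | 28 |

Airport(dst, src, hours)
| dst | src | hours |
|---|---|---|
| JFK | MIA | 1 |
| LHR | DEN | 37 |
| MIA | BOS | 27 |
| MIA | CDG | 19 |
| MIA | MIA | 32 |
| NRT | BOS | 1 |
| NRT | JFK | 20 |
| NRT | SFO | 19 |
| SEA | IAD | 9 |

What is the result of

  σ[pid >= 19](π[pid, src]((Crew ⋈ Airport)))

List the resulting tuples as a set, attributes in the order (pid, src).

Joining Crew and Airport on dst yields {(JFK, 12, 14, MIA, 1), (JFK, 32, 32, MIA, 1), (JFK, 39, 26, MIA, 1), (MIA, 17, 22, BOS, 27), (MIA, 17, 22, CDG, 19), (MIA, 17, 22, MIA, 32), (MIA, 19, 18, BOS, 27), (MIA, 19, 18, CDG, 19), (MIA, 19, 18, MIA, 32), (MIA, 32, 4, BOS, 27), (MIA, 32, 4, CDG, 19), (MIA, 32, 4, MIA, 32), (MIA, 5, 10, BOS, 27), (MIA, 5, 10, CDG, 19), (MIA, 5, 10, MIA, 32), (MIA, 9, 28, BOS, 27), (MIA, 9, 28, CDG, 19), (MIA, 9, 28, MIA, 32)}.
Projecting to pid, src (1 duplicate(s) eliminated): {(12, MIA), (17, BOS), (17, CDG), (17, MIA), (19, BOS), (19, CDG), (19, MIA), (32, BOS), (32, CDG), (32, MIA), (39, MIA), (5, BOS), (5, CDG), (5, MIA), (9, BOS), (9, CDG), (9, MIA)}
Filtering on pid >= 19 leaves {(19, BOS), (19, CDG), (19, MIA), (32, BOS), (32, CDG), (32, MIA), (39, MIA)}.

{(19, BOS), (19, CDG), (19, MIA), (32, BOS), (32, CDG), (32, MIA), (39, MIA)}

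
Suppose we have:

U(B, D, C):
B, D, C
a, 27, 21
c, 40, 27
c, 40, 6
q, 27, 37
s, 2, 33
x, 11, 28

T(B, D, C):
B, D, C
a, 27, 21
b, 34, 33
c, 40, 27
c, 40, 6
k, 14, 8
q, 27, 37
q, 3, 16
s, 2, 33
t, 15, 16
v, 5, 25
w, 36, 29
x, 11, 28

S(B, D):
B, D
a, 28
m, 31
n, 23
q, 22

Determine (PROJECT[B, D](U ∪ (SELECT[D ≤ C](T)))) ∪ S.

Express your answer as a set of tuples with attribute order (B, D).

σ[D ≤ C]: keep tuples satisfying D ≤ C → {(q, 27, 37), (q, 3, 16), (s, 2, 33), (t, 15, 16), (v, 5, 25), (x, 11, 28)}
Set union of the two operands is {(a, 27, 21), (c, 40, 27), (c, 40, 6), (q, 27, 37), (q, 3, 16), (s, 2, 33), (t, 15, 16), (v, 5, 25), (x, 11, 28)}.
Keep only column(s) B, D (1 duplicate(s) eliminated): {(a, 27), (c, 40), (q, 27), (q, 3), (s, 2), (t, 15), (v, 5), (x, 11)}
Set union of the two operands is {(a, 27), (a, 28), (c, 40), (m, 31), (n, 23), (q, 22), (q, 27), (q, 3), (s, 2), (t, 15), (v, 5), (x, 11)}.

{(a, 27), (a, 28), (c, 40), (m, 31), (n, 23), (q, 22), (q, 27), (q, 3), (s, 2), (t, 15), (v, 5), (x, 11)}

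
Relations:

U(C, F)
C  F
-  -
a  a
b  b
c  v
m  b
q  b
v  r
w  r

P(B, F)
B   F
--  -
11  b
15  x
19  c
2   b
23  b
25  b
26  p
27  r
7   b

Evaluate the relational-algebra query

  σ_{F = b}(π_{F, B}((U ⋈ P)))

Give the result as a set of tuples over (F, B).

{(b, 11), (b, 2), (b, 23), (b, 25), (b, 7)}

Natural join on F: {(b, b, 11), (b, b, 2), (b, b, 23), (b, b, 25), (b, b, 7), (m, b, 11), (m, b, 2), (m, b, 23), (m, b, 25), (m, b, 7), (q, b, 11), (q, b, 2), (q, b, 23), (q, b, 25), (q, b, 7), (v, r, 27), (w, r, 27)}
π_{F, B} gives {(b, 11), (b, 2), (b, 23), (b, 25), (b, 7), (r, 27)} (11 duplicate(s) eliminated).
σ[F = b]: keep tuples satisfying F = b → {(b, 11), (b, 2), (b, 23), (b, 25), (b, 7)}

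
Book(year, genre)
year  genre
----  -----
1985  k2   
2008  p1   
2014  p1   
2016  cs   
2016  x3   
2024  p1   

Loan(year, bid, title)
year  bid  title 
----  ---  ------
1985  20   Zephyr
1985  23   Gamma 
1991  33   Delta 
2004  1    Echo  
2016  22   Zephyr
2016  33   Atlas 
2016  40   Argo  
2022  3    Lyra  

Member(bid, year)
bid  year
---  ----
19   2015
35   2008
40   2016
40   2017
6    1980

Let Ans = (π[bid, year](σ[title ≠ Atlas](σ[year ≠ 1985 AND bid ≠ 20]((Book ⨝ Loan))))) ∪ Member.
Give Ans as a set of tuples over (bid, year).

{(19, 2015), (22, 2016), (35, 2008), (40, 2016), (40, 2017), (6, 1980)}

Natural join on year: {(1985, k2, 20, Zephyr), (1985, k2, 23, Gamma), (2016, cs, 22, Zephyr), (2016, cs, 33, Atlas), (2016, cs, 40, Argo), (2016, x3, 22, Zephyr), (2016, x3, 33, Atlas), (2016, x3, 40, Argo)}
Apply σ_{year ≠ 1985 AND bid ≠ 20}; surviving tuples: {(2016, cs, 22, Zephyr), (2016, cs, 33, Atlas), (2016, cs, 40, Argo), (2016, x3, 22, Zephyr), (2016, x3, 33, Atlas), (2016, x3, 40, Argo)}
Apply σ_{title ≠ Atlas}; surviving tuples: {(2016, cs, 22, Zephyr), (2016, cs, 40, Argo), (2016, x3, 22, Zephyr), (2016, x3, 40, Argo)}
π[bid, year]: project onto (bid, year) (2 duplicate(s) eliminated) → {(22, 2016), (40, 2016)}
Taking the union: {(19, 2015), (22, 2016), (35, 2008), (40, 2016), (40, 2017), (6, 1980)}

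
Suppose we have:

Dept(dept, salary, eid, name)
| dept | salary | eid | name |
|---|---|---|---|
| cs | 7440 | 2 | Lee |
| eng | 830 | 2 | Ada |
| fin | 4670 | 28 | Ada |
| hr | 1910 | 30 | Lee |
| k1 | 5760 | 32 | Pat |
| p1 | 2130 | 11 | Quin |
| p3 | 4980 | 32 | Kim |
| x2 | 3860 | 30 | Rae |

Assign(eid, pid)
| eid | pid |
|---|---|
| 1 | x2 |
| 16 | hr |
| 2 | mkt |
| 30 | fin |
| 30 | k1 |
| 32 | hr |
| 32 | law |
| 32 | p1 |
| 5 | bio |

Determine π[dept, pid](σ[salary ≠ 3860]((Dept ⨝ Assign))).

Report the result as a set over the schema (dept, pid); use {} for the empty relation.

{(cs, mkt), (eng, mkt), (hr, fin), (hr, k1), (k1, hr), (k1, law), (k1, p1), (p3, hr), (p3, law), (p3, p1)}

Dept ⋈ Assign (natural join on eid): {(cs, 7440, 2, Lee, mkt), (eng, 830, 2, Ada, mkt), (hr, 1910, 30, Lee, fin), (hr, 1910, 30, Lee, k1), (k1, 5760, 32, Pat, hr), (k1, 5760, 32, Pat, law), (k1, 5760, 32, Pat, p1), (p3, 4980, 32, Kim, hr), (p3, 4980, 32, Kim, law), (p3, 4980, 32, Kim, p1), (x2, 3860, 30, Rae, fin), (x2, 3860, 30, Rae, k1)}
σ[salary ≠ 3860]: keep tuples satisfying salary ≠ 3860 → {(cs, 7440, 2, Lee, mkt), (eng, 830, 2, Ada, mkt), (hr, 1910, 30, Lee, fin), (hr, 1910, 30, Lee, k1), (k1, 5760, 32, Pat, hr), (k1, 5760, 32, Pat, law), (k1, 5760, 32, Pat, p1), (p3, 4980, 32, Kim, hr), (p3, 4980, 32, Kim, law), (p3, 4980, 32, Kim, p1)}
π[dept, pid]: project onto (dept, pid) → {(cs, mkt), (eng, mkt), (hr, fin), (hr, k1), (k1, hr), (k1, law), (k1, p1), (p3, hr), (p3, law), (p3, p1)}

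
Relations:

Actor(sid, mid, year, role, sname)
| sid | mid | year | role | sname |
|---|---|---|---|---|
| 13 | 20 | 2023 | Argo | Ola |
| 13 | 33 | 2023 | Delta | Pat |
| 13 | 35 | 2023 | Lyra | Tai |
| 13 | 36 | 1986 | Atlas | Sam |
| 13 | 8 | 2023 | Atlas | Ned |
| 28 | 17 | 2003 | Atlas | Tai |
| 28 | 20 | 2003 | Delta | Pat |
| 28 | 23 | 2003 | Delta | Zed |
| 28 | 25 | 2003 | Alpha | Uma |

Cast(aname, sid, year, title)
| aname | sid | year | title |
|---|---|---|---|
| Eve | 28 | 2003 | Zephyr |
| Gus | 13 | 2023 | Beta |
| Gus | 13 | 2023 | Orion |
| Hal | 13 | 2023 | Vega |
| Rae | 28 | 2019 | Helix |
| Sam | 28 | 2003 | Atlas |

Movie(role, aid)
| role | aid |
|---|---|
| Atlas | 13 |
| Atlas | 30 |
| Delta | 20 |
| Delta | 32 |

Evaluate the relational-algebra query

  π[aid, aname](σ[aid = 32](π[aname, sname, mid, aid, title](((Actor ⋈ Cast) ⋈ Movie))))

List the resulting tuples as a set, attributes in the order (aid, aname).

{(32, Eve), (32, Gus), (32, Hal), (32, Sam)}

Natural join on sid, year: {(13, 20, 2023, Argo, Ola, Gus, Beta), (13, 20, 2023, Argo, Ola, Gus, Orion), (13, 20, 2023, Argo, Ola, Hal, Vega), (13, 33, 2023, Delta, Pat, Gus, Beta), (13, 33, 2023, Delta, Pat, Gus, Orion), (13, 33, 2023, Delta, Pat, Hal, Vega), (13, 35, 2023, Lyra, Tai, Gus, Beta), (13, 35, 2023, Lyra, Tai, Gus, Orion), (13, 35, 2023, Lyra, Tai, Hal, Vega), (13, 8, 2023, Atlas, Ned, Gus, Beta), (13, 8, 2023, Atlas, Ned, Gus, Orion), (13, 8, 2023, Atlas, Ned, Hal, Vega), (28, 17, 2003, Atlas, Tai, Eve, Zephyr), (28, 17, 2003, Atlas, Tai, Sam, Atlas), (28, 20, 2003, Delta, Pat, Eve, Zephyr), (28, 20, 2003, Delta, Pat, Sam, Atlas), (28, 23, 2003, Delta, Zed, Eve, Zephyr), (28, 23, 2003, Delta, Zed, Sam, Atlas), (28, 25, 2003, Alpha, Uma, Eve, Zephyr), (28, 25, 2003, Alpha, Uma, Sam, Atlas)}
Natural join on role: {(13, 33, 2023, Delta, Pat, Gus, Beta, 20), (13, 33, 2023, Delta, Pat, Gus, Beta, 32), (13, 33, 2023, Delta, Pat, Gus, Orion, 20), (13, 33, 2023, Delta, Pat, Gus, Orion, 32), (13, 33, 2023, Delta, Pat, Hal, Vega, 20), (13, 33, 2023, Delta, Pat, Hal, Vega, 32), (13, 8, 2023, Atlas, Ned, Gus, Beta, 13), (13, 8, 2023, Atlas, Ned, Gus, Beta, 30), (13, 8, 2023, Atlas, Ned, Gus, Orion, 13), (13, 8, 2023, Atlas, Ned, Gus, Orion, 30), (13, 8, 2023, Atlas, Ned, Hal, Vega, 13), (13, 8, 2023, Atlas, Ned, Hal, Vega, 30), (28, 17, 2003, Atlas, Tai, Eve, Zephyr, 13), (28, 17, 2003, Atlas, Tai, Eve, Zephyr, 30), (28, 17, 2003, Atlas, Tai, Sam, Atlas, 13), (28, 17, 2003, Atlas, Tai, Sam, Atlas, 30), (28, 20, 2003, Delta, Pat, Eve, Zephyr, 20), (28, 20, 2003, Delta, Pat, Eve, Zephyr, 32), (28, 20, 2003, Delta, Pat, Sam, Atlas, 20), (28, 20, 2003, Delta, Pat, Sam, Atlas, 32), (28, 23, 2003, Delta, Zed, Eve, Zephyr, 20), (28, 23, 2003, Delta, Zed, Eve, Zephyr, 32), (28, 23, 2003, Delta, Zed, Sam, Atlas, 20), (28, 23, 2003, Delta, Zed, Sam, Atlas, 32)}
π[aname, sname, mid, aid, title]: project onto (aname, sname, mid, aid, title) → {(Eve, Pat, 20, 20, Zephyr), (Eve, Pat, 20, 32, Zephyr), (Eve, Tai, 17, 13, Zephyr), (Eve, Tai, 17, 30, Zephyr), (Eve, Zed, 23, 20, Zephyr), (Eve, Zed, 23, 32, Zephyr), (Gus, Ned, 8, 13, Beta), (Gus, Ned, 8, 13, Orion), (Gus, Ned, 8, 30, Beta), (Gus, Ned, 8, 30, Orion), (Gus, Pat, 33, 20, Beta), (Gus, Pat, 33, 20, Orion), (Gus, Pat, 33, 32, Beta), (Gus, Pat, 33, 32, Orion), (Hal, Ned, 8, 13, Vega), (Hal, Ned, 8, 30, Vega), (Hal, Pat, 33, 20, Vega), (Hal, Pat, 33, 32, Vega), (Sam, Pat, 20, 20, Atlas), (Sam, Pat, 20, 32, Atlas), (Sam, Tai, 17, 13, Atlas), (Sam, Tai, 17, 30, Atlas), (Sam, Zed, 23, 20, Atlas), (Sam, Zed, 23, 32, Atlas)}
Apply σ_{aid = 32}; surviving tuples: {(Eve, Pat, 20, 32, Zephyr), (Eve, Zed, 23, 32, Zephyr), (Gus, Pat, 33, 32, Beta), (Gus, Pat, 33, 32, Orion), (Hal, Pat, 33, 32, Vega), (Sam, Pat, 20, 32, Atlas), (Sam, Zed, 23, 32, Atlas)}
π[aid, aname]: project onto (aid, aname) (3 duplicate(s) eliminated) → {(32, Eve), (32, Gus), (32, Hal), (32, Sam)}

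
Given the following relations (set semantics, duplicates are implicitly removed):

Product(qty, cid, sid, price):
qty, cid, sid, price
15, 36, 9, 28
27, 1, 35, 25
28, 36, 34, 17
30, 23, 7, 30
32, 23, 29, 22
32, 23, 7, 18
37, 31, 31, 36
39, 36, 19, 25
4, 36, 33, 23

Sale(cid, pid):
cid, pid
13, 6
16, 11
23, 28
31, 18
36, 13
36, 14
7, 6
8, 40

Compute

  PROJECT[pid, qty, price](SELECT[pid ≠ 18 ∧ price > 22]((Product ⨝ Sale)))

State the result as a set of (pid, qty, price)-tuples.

{(13, 15, 28), (13, 39, 25), (13, 4, 23), (14, 15, 28), (14, 39, 25), (14, 4, 23), (28, 30, 30)}

Natural join on cid: {(15, 36, 9, 28, 13), (15, 36, 9, 28, 14), (28, 36, 34, 17, 13), (28, 36, 34, 17, 14), (30, 23, 7, 30, 28), (32, 23, 29, 22, 28), (32, 23, 7, 18, 28), (37, 31, 31, 36, 18), (39, 36, 19, 25, 13), (39, 36, 19, 25, 14), (4, 36, 33, 23, 13), (4, 36, 33, 23, 14)}
Filtering on pid ≠ 18 ∧ price > 22 leaves {(15, 36, 9, 28, 13), (15, 36, 9, 28, 14), (30, 23, 7, 30, 28), (39, 36, 19, 25, 13), (39, 36, 19, 25, 14), (4, 36, 33, 23, 13), (4, 36, 33, 23, 14)}.
Projecting to pid, qty, price: {(13, 15, 28), (13, 39, 25), (13, 4, 23), (14, 15, 28), (14, 39, 25), (14, 4, 23), (28, 30, 30)}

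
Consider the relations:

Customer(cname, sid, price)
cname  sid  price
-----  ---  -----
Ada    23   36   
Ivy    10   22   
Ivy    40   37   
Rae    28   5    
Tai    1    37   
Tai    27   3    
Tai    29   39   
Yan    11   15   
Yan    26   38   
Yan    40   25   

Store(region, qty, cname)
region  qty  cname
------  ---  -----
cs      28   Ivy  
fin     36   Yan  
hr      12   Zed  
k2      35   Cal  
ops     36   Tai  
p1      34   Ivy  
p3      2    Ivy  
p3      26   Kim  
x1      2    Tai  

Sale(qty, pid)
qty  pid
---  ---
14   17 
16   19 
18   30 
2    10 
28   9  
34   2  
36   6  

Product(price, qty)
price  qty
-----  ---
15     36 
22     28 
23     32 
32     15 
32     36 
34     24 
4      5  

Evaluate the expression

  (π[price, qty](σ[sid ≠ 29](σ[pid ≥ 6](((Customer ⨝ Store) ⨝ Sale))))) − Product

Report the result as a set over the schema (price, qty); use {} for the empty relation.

{(22, 2), (25, 36), (3, 2), (3, 36), (37, 2), (37, 28), (37, 36), (38, 36)}

Natural join on cname: {(Ivy, 10, 22, cs, 28), (Ivy, 10, 22, p1, 34), (Ivy, 10, 22, p3, 2), (Ivy, 40, 37, cs, 28), (Ivy, 40, 37, p1, 34), (Ivy, 40, 37, p3, 2), (Tai, 1, 37, ops, 36), (Tai, 1, 37, x1, 2), (Tai, 27, 3, ops, 36), (Tai, 27, 3, x1, 2), (Tai, 29, 39, ops, 36), (Tai, 29, 39, x1, 2), (Yan, 11, 15, fin, 36), (Yan, 26, 38, fin, 36), (Yan, 40, 25, fin, 36)}
Natural join on qty: {(Ivy, 10, 22, cs, 28, 9), (Ivy, 10, 22, p1, 34, 2), (Ivy, 10, 22, p3, 2, 10), (Ivy, 40, 37, cs, 28, 9), (Ivy, 40, 37, p1, 34, 2), (Ivy, 40, 37, p3, 2, 10), (Tai, 1, 37, ops, 36, 6), (Tai, 1, 37, x1, 2, 10), (Tai, 27, 3, ops, 36, 6), (Tai, 27, 3, x1, 2, 10), (Tai, 29, 39, ops, 36, 6), (Tai, 29, 39, x1, 2, 10), (Yan, 11, 15, fin, 36, 6), (Yan, 26, 38, fin, 36, 6), (Yan, 40, 25, fin, 36, 6)}
σ[pid ≥ 6]: keep tuples satisfying pid ≥ 6 → {(Ivy, 10, 22, cs, 28, 9), (Ivy, 10, 22, p3, 2, 10), (Ivy, 40, 37, cs, 28, 9), (Ivy, 40, 37, p3, 2, 10), (Tai, 1, 37, ops, 36, 6), (Tai, 1, 37, x1, 2, 10), (Tai, 27, 3, ops, 36, 6), (Tai, 27, 3, x1, 2, 10), (Tai, 29, 39, ops, 36, 6), (Tai, 29, 39, x1, 2, 10), (Yan, 11, 15, fin, 36, 6), (Yan, 26, 38, fin, 36, 6), (Yan, 40, 25, fin, 36, 6)}
σ[sid ≠ 29]: keep tuples satisfying sid ≠ 29 → {(Ivy, 10, 22, cs, 28, 9), (Ivy, 10, 22, p3, 2, 10), (Ivy, 40, 37, cs, 28, 9), (Ivy, 40, 37, p3, 2, 10), (Tai, 1, 37, ops, 36, 6), (Tai, 1, 37, x1, 2, 10), (Tai, 27, 3, ops, 36, 6), (Tai, 27, 3, x1, 2, 10), (Yan, 11, 15, fin, 36, 6), (Yan, 26, 38, fin, 36, 6), (Yan, 40, 25, fin, 36, 6)}
π_{price, qty} gives {(15, 36), (22, 2), (22, 28), (25, 36), (3, 2), (3, 36), (37, 2), (37, 28), (37, 36), (38, 36)} (1 duplicate(s) eliminated).
Set difference of the two operands is {(22, 2), (25, 36), (3, 2), (3, 36), (37, 2), (37, 28), (37, 36), (38, 36)}.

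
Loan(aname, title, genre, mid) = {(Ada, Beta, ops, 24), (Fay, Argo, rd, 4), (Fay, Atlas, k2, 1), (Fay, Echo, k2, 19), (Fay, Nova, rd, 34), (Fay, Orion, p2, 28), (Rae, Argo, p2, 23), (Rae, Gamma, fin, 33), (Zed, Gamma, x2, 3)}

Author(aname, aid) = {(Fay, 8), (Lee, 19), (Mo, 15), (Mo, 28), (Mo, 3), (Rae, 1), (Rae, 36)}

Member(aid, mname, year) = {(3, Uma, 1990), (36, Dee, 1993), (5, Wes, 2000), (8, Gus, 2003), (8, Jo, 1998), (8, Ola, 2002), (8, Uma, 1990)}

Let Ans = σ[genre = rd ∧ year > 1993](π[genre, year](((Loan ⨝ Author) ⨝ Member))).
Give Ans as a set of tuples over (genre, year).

Loan ⋈ Author (natural join on aname): {(Fay, Argo, rd, 4, 8), (Fay, Atlas, k2, 1, 8), (Fay, Echo, k2, 19, 8), (Fay, Nova, rd, 34, 8), (Fay, Orion, p2, 28, 8), (Rae, Argo, p2, 23, 1), (Rae, Argo, p2, 23, 36), (Rae, Gamma, fin, 33, 1), (Rae, Gamma, fin, 33, 36)}
(Loan ⨝ Author) ⋈ Member (natural join on aid): {(Fay, Argo, rd, 4, 8, Gus, 2003), (Fay, Argo, rd, 4, 8, Jo, 1998), (Fay, Argo, rd, 4, 8, Ola, 2002), (Fay, Argo, rd, 4, 8, Uma, 1990), (Fay, Atlas, k2, 1, 8, Gus, 2003), (Fay, Atlas, k2, 1, 8, Jo, 1998), (Fay, Atlas, k2, 1, 8, Ola, 2002), (Fay, Atlas, k2, 1, 8, Uma, 1990), (Fay, Echo, k2, 19, 8, Gus, 2003), (Fay, Echo, k2, 19, 8, Jo, 1998), (Fay, Echo, k2, 19, 8, Ola, 2002), (Fay, Echo, k2, 19, 8, Uma, 1990), (Fay, Nova, rd, 34, 8, Gus, 2003), (Fay, Nova, rd, 34, 8, Jo, 1998), (Fay, Nova, rd, 34, 8, Ola, 2002), (Fay, Nova, rd, 34, 8, Uma, 1990), (Fay, Orion, p2, 28, 8, Gus, 2003), (Fay, Orion, p2, 28, 8, Jo, 1998), (Fay, Orion, p2, 28, 8, Ola, 2002), (Fay, Orion, p2, 28, 8, Uma, 1990), (Rae, Argo, p2, 23, 36, Dee, 1993), (Rae, Gamma, fin, 33, 36, Dee, 1993)}
Projecting to genre, year (8 duplicate(s) eliminated): {(fin, 1993), (k2, 1990), (k2, 1998), (k2, 2002), (k2, 2003), (p2, 1990), (p2, 1993), (p2, 1998), (p2, 2002), (p2, 2003), (rd, 1990), (rd, 1998), (rd, 2002), (rd, 2003)}
Filtering on genre = rd ∧ year > 1993 leaves {(rd, 1998), (rd, 2002), (rd, 2003)}.

{(rd, 1998), (rd, 2002), (rd, 2003)}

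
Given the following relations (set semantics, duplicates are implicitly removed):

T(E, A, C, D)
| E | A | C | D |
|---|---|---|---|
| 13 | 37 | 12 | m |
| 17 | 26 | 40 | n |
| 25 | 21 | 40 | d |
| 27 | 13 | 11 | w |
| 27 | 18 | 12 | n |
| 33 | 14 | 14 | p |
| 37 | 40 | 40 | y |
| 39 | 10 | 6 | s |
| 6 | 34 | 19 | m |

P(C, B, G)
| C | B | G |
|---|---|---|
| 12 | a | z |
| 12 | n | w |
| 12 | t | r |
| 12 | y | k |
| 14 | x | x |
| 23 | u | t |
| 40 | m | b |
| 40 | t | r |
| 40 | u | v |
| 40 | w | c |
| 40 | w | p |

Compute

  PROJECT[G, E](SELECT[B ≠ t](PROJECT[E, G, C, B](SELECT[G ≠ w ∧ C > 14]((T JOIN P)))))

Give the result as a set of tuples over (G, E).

Joining T and P on C yields {(13, 37, 12, m, a, z), (13, 37, 12, m, n, w), (13, 37, 12, m, t, r), (13, 37, 12, m, y, k), (17, 26, 40, n, m, b), (17, 26, 40, n, t, r), (17, 26, 40, n, u, v), (17, 26, 40, n, w, c), (17, 26, 40, n, w, p), (25, 21, 40, d, m, b), (25, 21, 40, d, t, r), (25, 21, 40, d, u, v), (25, 21, 40, d, w, c), (25, 21, 40, d, w, p), (27, 18, 12, n, a, z), (27, 18, 12, n, n, w), (27, 18, 12, n, t, r), (27, 18, 12, n, y, k), (33, 14, 14, p, x, x), (37, 40, 40, y, m, b), (37, 40, 40, y, t, r), (37, 40, 40, y, u, v), (37, 40, 40, y, w, c), (37, 40, 40, y, w, p)}.
σ[G ≠ w ∧ C > 14]: keep tuples satisfying G ≠ w ∧ C > 14 → {(17, 26, 40, n, m, b), (17, 26, 40, n, t, r), (17, 26, 40, n, u, v), (17, 26, 40, n, w, c), (17, 26, 40, n, w, p), (25, 21, 40, d, m, b), (25, 21, 40, d, t, r), (25, 21, 40, d, u, v), (25, 21, 40, d, w, c), (25, 21, 40, d, w, p), (37, 40, 40, y, m, b), (37, 40, 40, y, t, r), (37, 40, 40, y, u, v), (37, 40, 40, y, w, c), (37, 40, 40, y, w, p)}
π[E, G, C, B]: project onto (E, G, C, B) → {(17, b, 40, m), (17, c, 40, w), (17, p, 40, w), (17, r, 40, t), (17, v, 40, u), (25, b, 40, m), (25, c, 40, w), (25, p, 40, w), (25, r, 40, t), (25, v, 40, u), (37, b, 40, m), (37, c, 40, w), (37, p, 40, w), (37, r, 40, t), (37, v, 40, u)}
σ[B ≠ t]: keep tuples satisfying B ≠ t → {(17, b, 40, m), (17, c, 40, w), (17, p, 40, w), (17, v, 40, u), (25, b, 40, m), (25, c, 40, w), (25, p, 40, w), (25, v, 40, u), (37, b, 40, m), (37, c, 40, w), (37, p, 40, w), (37, v, 40, u)}
π[G, E]: project onto (G, E) → {(b, 17), (b, 25), (b, 37), (c, 17), (c, 25), (c, 37), (p, 17), (p, 25), (p, 37), (v, 17), (v, 25), (v, 37)}

{(b, 17), (b, 25), (b, 37), (c, 17), (c, 25), (c, 37), (p, 17), (p, 25), (p, 37), (v, 17), (v, 25), (v, 37)}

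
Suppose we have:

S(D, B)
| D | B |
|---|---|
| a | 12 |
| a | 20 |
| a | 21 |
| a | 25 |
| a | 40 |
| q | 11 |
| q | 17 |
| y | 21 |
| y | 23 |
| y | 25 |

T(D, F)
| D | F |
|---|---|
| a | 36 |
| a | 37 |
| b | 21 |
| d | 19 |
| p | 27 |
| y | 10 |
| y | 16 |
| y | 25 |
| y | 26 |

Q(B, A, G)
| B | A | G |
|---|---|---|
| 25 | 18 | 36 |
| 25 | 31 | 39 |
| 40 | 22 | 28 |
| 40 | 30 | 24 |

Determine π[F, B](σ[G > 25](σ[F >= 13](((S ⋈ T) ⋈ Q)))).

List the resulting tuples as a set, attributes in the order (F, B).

Natural join on D: {(a, 12, 36), (a, 12, 37), (a, 20, 36), (a, 20, 37), (a, 21, 36), (a, 21, 37), (a, 25, 36), (a, 25, 37), (a, 40, 36), (a, 40, 37), (y, 21, 10), (y, 21, 16), (y, 21, 25), (y, 21, 26), (y, 23, 10), (y, 23, 16), (y, 23, 25), (y, 23, 26), (y, 25, 10), (y, 25, 16), (y, 25, 25), (y, 25, 26)}
Natural join on B: {(a, 25, 36, 18, 36), (a, 25, 36, 31, 39), (a, 25, 37, 18, 36), (a, 25, 37, 31, 39), (a, 40, 36, 22, 28), (a, 40, 36, 30, 24), (a, 40, 37, 22, 28), (a, 40, 37, 30, 24), (y, 25, 10, 18, 36), (y, 25, 10, 31, 39), (y, 25, 16, 18, 36), (y, 25, 16, 31, 39), (y, 25, 25, 18, 36), (y, 25, 25, 31, 39), (y, 25, 26, 18, 36), (y, 25, 26, 31, 39)}
Selection F >= 13: {(a, 25, 36, 18, 36), (a, 25, 36, 31, 39), (a, 25, 37, 18, 36), (a, 25, 37, 31, 39), (a, 40, 36, 22, 28), (a, 40, 36, 30, 24), (a, 40, 37, 22, 28), (a, 40, 37, 30, 24), (y, 25, 16, 18, 36), (y, 25, 16, 31, 39), (y, 25, 25, 18, 36), (y, 25, 25, 31, 39), (y, 25, 26, 18, 36), (y, 25, 26, 31, 39)}
Selection G > 25: {(a, 25, 36, 18, 36), (a, 25, 36, 31, 39), (a, 25, 37, 18, 36), (a, 25, 37, 31, 39), (a, 40, 36, 22, 28), (a, 40, 37, 22, 28), (y, 25, 16, 18, 36), (y, 25, 16, 31, 39), (y, 25, 25, 18, 36), (y, 25, 25, 31, 39), (y, 25, 26, 18, 36), (y, 25, 26, 31, 39)}
π[F, B]: project onto (F, B) (5 duplicate(s) eliminated) → {(16, 25), (25, 25), (26, 25), (36, 25), (36, 40), (37, 25), (37, 40)}

{(16, 25), (25, 25), (26, 25), (36, 25), (36, 40), (37, 25), (37, 40)}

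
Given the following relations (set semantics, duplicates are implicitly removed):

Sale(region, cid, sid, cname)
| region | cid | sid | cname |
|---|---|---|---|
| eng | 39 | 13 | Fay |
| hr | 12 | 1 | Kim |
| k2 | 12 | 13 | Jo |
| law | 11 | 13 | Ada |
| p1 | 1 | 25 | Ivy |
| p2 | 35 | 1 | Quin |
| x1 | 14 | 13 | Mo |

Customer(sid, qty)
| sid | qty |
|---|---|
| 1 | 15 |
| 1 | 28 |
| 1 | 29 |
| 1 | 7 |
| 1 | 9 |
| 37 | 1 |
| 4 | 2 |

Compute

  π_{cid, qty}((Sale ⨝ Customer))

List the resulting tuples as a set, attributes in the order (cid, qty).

Joining Sale and Customer on sid yields {(hr, 12, 1, Kim, 15), (hr, 12, 1, Kim, 28), (hr, 12, 1, Kim, 29), (hr, 12, 1, Kim, 7), (hr, 12, 1, Kim, 9), (p2, 35, 1, Quin, 15), (p2, 35, 1, Quin, 28), (p2, 35, 1, Quin, 29), (p2, 35, 1, Quin, 7), (p2, 35, 1, Quin, 9)}.
π[cid, qty]: project onto (cid, qty) → {(12, 15), (12, 28), (12, 29), (12, 7), (12, 9), (35, 15), (35, 28), (35, 29), (35, 7), (35, 9)}

{(12, 15), (12, 28), (12, 29), (12, 7), (12, 9), (35, 15), (35, 28), (35, 29), (35, 7), (35, 9)}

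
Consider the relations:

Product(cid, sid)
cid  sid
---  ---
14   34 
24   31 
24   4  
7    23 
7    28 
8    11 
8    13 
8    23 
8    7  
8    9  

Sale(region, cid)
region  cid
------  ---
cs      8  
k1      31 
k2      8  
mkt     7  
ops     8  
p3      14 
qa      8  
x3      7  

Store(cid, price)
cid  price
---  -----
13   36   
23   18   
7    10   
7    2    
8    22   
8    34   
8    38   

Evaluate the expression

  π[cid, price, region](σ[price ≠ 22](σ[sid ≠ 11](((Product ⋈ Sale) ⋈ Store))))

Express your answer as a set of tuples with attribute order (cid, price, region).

Joining Product and Sale on cid yields {(14, 34, p3), (7, 23, mkt), (7, 23, x3), (7, 28, mkt), (7, 28, x3), (8, 11, cs), (8, 11, k2), (8, 11, ops), (8, 11, qa), (8, 13, cs), (8, 13, k2), (8, 13, ops), (8, 13, qa), (8, 23, cs), (8, 23, k2), (8, 23, ops), (8, 23, qa), (8, 7, cs), (8, 7, k2), (8, 7, ops), (8, 7, qa), (8, 9, cs), (8, 9, k2), (8, 9, ops), (8, 9, qa)}.
Joining (Product ⋈ Sale) and Store on cid yields {(7, 23, mkt, 10), (7, 23, mkt, 2), (7, 23, x3, 10), (7, 23, x3, 2), (7, 28, mkt, 10), (7, 28, mkt, 2), (7, 28, x3, 10), (7, 28, x3, 2), (8, 11, cs, 22), (8, 11, cs, 34), (8, 11, cs, 38), (8, 11, k2, 22), (8, 11, k2, 34), (8, 11, k2, 38), (8, 11, ops, 22), (8, 11, ops, 34), (8, 11, ops, 38), (8, 11, qa, 22), (8, 11, qa, 34), (8, 11, qa, 38), (8, 13, cs, 22), (8, 13, cs, 34), (8, 13, cs, 38), (8, 13, k2, 22), (8, 13, k2, 34), (8, 13, k2, 38), (8, 13, ops, 22), (8, 13, ops, 34), (8, 13, ops, 38), (8, 13, qa, 22), (8, 13, qa, 34), (8, 13, qa, 38), (8, 23, cs, 22), (8, 23, cs, 34), (8, 23, cs, 38), (8, 23, k2, 22), (8, 23, k2, 34), (8, 23, k2, 38), (8, 23, ops, 22), (8, 23, ops, 34), (8, 23, ops, 38), (8, 23, qa, 22), (8, 23, qa, 34), (8, 23, qa, 38), (8, 7, cs, 22), (8, 7, cs, 34), (8, 7, cs, 38), (8, 7, k2, 22), (8, 7, k2, 34), (8, 7, k2, 38), (8, 7, ops, 22), (8, 7, ops, 34), (8, 7, ops, 38), (8, 7, qa, 22), (8, 7, qa, 34), (8, 7, qa, 38), (8, 9, cs, 22), (8, 9, cs, 34), (8, 9, cs, 38), (8, 9, k2, 22), (8, 9, k2, 34), (8, 9, k2, 38), (8, 9, ops, 22), (8, 9, ops, 34), (8, 9, ops, 38), (8, 9, qa, 22), (8, 9, qa, 34), (8, 9, qa, 38)}.
Filtering on sid ≠ 11 leaves {(7, 23, mkt, 10), (7, 23, mkt, 2), (7, 23, x3, 10), (7, 23, x3, 2), (7, 28, mkt, 10), (7, 28, mkt, 2), (7, 28, x3, 10), (7, 28, x3, 2), (8, 13, cs, 22), (8, 13, cs, 34), (8, 13, cs, 38), (8, 13, k2, 22), (8, 13, k2, 34), (8, 13, k2, 38), (8, 13, ops, 22), (8, 13, ops, 34), (8, 13, ops, 38), (8, 13, qa, 22), (8, 13, qa, 34), (8, 13, qa, 38), (8, 23, cs, 22), (8, 23, cs, 34), (8, 23, cs, 38), (8, 23, k2, 22), (8, 23, k2, 34), (8, 23, k2, 38), (8, 23, ops, 22), (8, 23, ops, 34), (8, 23, ops, 38), (8, 23, qa, 22), (8, 23, qa, 34), (8, 23, qa, 38), (8, 7, cs, 22), (8, 7, cs, 34), (8, 7, cs, 38), (8, 7, k2, 22), (8, 7, k2, 34), (8, 7, k2, 38), (8, 7, ops, 22), (8, 7, ops, 34), (8, 7, ops, 38), (8, 7, qa, 22), (8, 7, qa, 34), (8, 7, qa, 38), (8, 9, cs, 22), (8, 9, cs, 34), (8, 9, cs, 38), (8, 9, k2, 22), (8, 9, k2, 34), (8, 9, k2, 38), (8, 9, ops, 22), (8, 9, ops, 34), (8, 9, ops, 38), (8, 9, qa, 22), (8, 9, qa, 34), (8, 9, qa, 38)}.
Filtering on price ≠ 22 leaves {(7, 23, mkt, 10), (7, 23, mkt, 2), (7, 23, x3, 10), (7, 23, x3, 2), (7, 28, mkt, 10), (7, 28, mkt, 2), (7, 28, x3, 10), (7, 28, x3, 2), (8, 13, cs, 34), (8, 13, cs, 38), (8, 13, k2, 34), (8, 13, k2, 38), (8, 13, ops, 34), (8, 13, ops, 38), (8, 13, qa, 34), (8, 13, qa, 38), (8, 23, cs, 34), (8, 23, cs, 38), (8, 23, k2, 34), (8, 23, k2, 38), (8, 23, ops, 34), (8, 23, ops, 38), (8, 23, qa, 34), (8, 23, qa, 38), (8, 7, cs, 34), (8, 7, cs, 38), (8, 7, k2, 34), (8, 7, k2, 38), (8, 7, ops, 34), (8, 7, ops, 38), (8, 7, qa, 34), (8, 7, qa, 38), (8, 9, cs, 34), (8, 9, cs, 38), (8, 9, k2, 34), (8, 9, k2, 38), (8, 9, ops, 34), (8, 9, ops, 38), (8, 9, qa, 34), (8, 9, qa, 38)}.
Keep only column(s) cid, price, region (28 duplicate(s) eliminated): {(7, 10, mkt), (7, 10, x3), (7, 2, mkt), (7, 2, x3), (8, 34, cs), (8, 34, k2), (8, 34, ops), (8, 34, qa), (8, 38, cs), (8, 38, k2), (8, 38, ops), (8, 38, qa)}

{(7, 10, mkt), (7, 10, x3), (7, 2, mkt), (7, 2, x3), (8, 34, cs), (8, 34, k2), (8, 34, ops), (8, 34, qa), (8, 38, cs), (8, 38, k2), (8, 38, ops), (8, 38, qa)}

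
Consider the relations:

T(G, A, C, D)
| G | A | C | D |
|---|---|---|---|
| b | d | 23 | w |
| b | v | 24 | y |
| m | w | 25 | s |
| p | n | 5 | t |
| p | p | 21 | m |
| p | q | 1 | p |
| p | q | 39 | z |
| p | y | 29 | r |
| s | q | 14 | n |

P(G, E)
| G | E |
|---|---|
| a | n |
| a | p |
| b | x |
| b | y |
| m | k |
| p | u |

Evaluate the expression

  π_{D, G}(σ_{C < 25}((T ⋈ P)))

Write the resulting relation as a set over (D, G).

{(m, p), (p, p), (t, p), (w, b), (y, b)}

Natural join on G: {(b, d, 23, w, x), (b, d, 23, w, y), (b, v, 24, y, x), (b, v, 24, y, y), (m, w, 25, s, k), (p, n, 5, t, u), (p, p, 21, m, u), (p, q, 1, p, u), (p, q, 39, z, u), (p, y, 29, r, u)}
Apply σ_{C < 25}; surviving tuples: {(b, d, 23, w, x), (b, d, 23, w, y), (b, v, 24, y, x), (b, v, 24, y, y), (p, n, 5, t, u), (p, p, 21, m, u), (p, q, 1, p, u)}
Keep only column(s) D, G (2 duplicate(s) eliminated): {(m, p), (p, p), (t, p), (w, b), (y, b)}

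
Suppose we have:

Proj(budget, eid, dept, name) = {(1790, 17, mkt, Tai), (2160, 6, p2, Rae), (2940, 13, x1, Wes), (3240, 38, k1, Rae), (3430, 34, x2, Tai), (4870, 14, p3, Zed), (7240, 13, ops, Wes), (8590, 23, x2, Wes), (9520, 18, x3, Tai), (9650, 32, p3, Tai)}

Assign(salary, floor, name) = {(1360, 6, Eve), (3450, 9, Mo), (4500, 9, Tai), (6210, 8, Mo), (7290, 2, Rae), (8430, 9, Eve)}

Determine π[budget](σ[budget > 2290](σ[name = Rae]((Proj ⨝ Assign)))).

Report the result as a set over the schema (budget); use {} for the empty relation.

Natural join on name: {(1790, 17, mkt, Tai, 4500, 9), (2160, 6, p2, Rae, 7290, 2), (3240, 38, k1, Rae, 7290, 2), (3430, 34, x2, Tai, 4500, 9), (9520, 18, x3, Tai, 4500, 9), (9650, 32, p3, Tai, 4500, 9)}
Filtering on name = Rae leaves {(2160, 6, p2, Rae, 7290, 2), (3240, 38, k1, Rae, 7290, 2)}.
Filtering on budget > 2290 leaves {(3240, 38, k1, Rae, 7290, 2)}.
Keep only column(s) budget: {3240}

{3240}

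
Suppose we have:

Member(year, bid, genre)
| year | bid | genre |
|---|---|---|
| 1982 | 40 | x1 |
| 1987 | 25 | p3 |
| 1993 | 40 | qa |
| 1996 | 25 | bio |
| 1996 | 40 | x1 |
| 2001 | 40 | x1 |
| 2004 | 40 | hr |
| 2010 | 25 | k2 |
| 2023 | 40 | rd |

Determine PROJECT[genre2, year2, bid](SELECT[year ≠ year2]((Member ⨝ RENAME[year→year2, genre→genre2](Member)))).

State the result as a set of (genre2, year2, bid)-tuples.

ρ[year→year2, genre→genre2]: schema becomes (year2, bid, genre2); tuples unchanged.
Member ⋈ RENAME[year→year2, genre→genre2](Member) (natural join on bid): {(1982, 40, x1, 1982, x1), (1982, 40, x1, 1993, qa), (1982, 40, x1, 1996, x1), (1982, 40, x1, 2001, x1), (1982, 40, x1, 2004, hr), (1982, 40, x1, 2023, rd), (1987, 25, p3, 1987, p3), (1987, 25, p3, 1996, bio), (1987, 25, p3, 2010, k2), (1993, 40, qa, 1982, x1), (1993, 40, qa, 1993, qa), (1993, 40, qa, 1996, x1), (1993, 40, qa, 2001, x1), (1993, 40, qa, 2004, hr), (1993, 40, qa, 2023, rd), (1996, 25, bio, 1987, p3), (1996, 25, bio, 1996, bio), (1996, 25, bio, 2010, k2), (1996, 40, x1, 1982, x1), (1996, 40, x1, 1993, qa), (1996, 40, x1, 1996, x1), (1996, 40, x1, 2001, x1), (1996, 40, x1, 2004, hr), (1996, 40, x1, 2023, rd), (2001, 40, x1, 1982, x1), (2001, 40, x1, 1993, qa), (2001, 40, x1, 1996, x1), (2001, 40, x1, 2001, x1), (2001, 40, x1, 2004, hr), (2001, 40, x1, 2023, rd), (2004, 40, hr, 1982, x1), (2004, 40, hr, 1993, qa), (2004, 40, hr, 1996, x1), (2004, 40, hr, 2001, x1), (2004, 40, hr, 2004, hr), (2004, 40, hr, 2023, rd), (2010, 25, k2, 1987, p3), (2010, 25, k2, 1996, bio), (2010, 25, k2, 2010, k2), (2023, 40, rd, 1982, x1), (2023, 40, rd, 1993, qa), (2023, 40, rd, 1996, x1), (2023, 40, rd, 2001, x1), (2023, 40, rd, 2004, hr), (2023, 40, rd, 2023, rd)}
Apply σ_{year ≠ year2}; surviving tuples: {(1982, 40, x1, 1993, qa), (1982, 40, x1, 1996, x1), (1982, 40, x1, 2001, x1), (1982, 40, x1, 2004, hr), (1982, 40, x1, 2023, rd), (1987, 25, p3, 1996, bio), (1987, 25, p3, 2010, k2), (1993, 40, qa, 1982, x1), (1993, 40, qa, 1996, x1), (1993, 40, qa, 2001, x1), (1993, 40, qa, 2004, hr), (1993, 40, qa, 2023, rd), (1996, 25, bio, 1987, p3), (1996, 25, bio, 2010, k2), (1996, 40, x1, 1982, x1), (1996, 40, x1, 1993, qa), (1996, 40, x1, 2001, x1), (1996, 40, x1, 2004, hr), (1996, 40, x1, 2023, rd), (2001, 40, x1, 1982, x1), (2001, 40, x1, 1993, qa), (2001, 40, x1, 1996, x1), (2001, 40, x1, 2004, hr), (2001, 40, x1, 2023, rd), (2004, 40, hr, 1982, x1), (2004, 40, hr, 1993, qa), (2004, 40, hr, 1996, x1), (2004, 40, hr, 2001, x1), (2004, 40, hr, 2023, rd), (2010, 25, k2, 1987, p3), (2010, 25, k2, 1996, bio), (2023, 40, rd, 1982, x1), (2023, 40, rd, 1993, qa), (2023, 40, rd, 1996, x1), (2023, 40, rd, 2001, x1), (2023, 40, rd, 2004, hr)}
π_{genre2, year2, bid} gives {(bio, 1996, 25), (hr, 2004, 40), (k2, 2010, 25), (p3, 1987, 25), (qa, 1993, 40), (rd, 2023, 40), (x1, 1982, 40), (x1, 1996, 40), (x1, 2001, 40)} (27 duplicate(s) eliminated).

{(bio, 1996, 25), (hr, 2004, 40), (k2, 2010, 25), (p3, 1987, 25), (qa, 1993, 40), (rd, 2023, 40), (x1, 1982, 40), (x1, 1996, 40), (x1, 2001, 40)}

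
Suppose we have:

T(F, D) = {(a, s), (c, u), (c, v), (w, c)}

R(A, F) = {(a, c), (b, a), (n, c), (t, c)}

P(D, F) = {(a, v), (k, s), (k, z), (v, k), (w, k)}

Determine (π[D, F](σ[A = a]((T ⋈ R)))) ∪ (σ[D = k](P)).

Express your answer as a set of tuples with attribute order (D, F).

T ⋈ R (natural join on F): {(a, s, b), (c, u, a), (c, u, n), (c, u, t), (c, v, a), (c, v, n), (c, v, t)}
Apply σ_{A = a}; surviving tuples: {(c, u, a), (c, v, a)}
Projecting to D, F: {(u, c), (v, c)}
Apply σ_{D = k}; surviving tuples: {(k, s), (k, z)}
Set union of the two operands is {(k, s), (k, z), (u, c), (v, c)}.

{(k, s), (k, z), (u, c), (v, c)}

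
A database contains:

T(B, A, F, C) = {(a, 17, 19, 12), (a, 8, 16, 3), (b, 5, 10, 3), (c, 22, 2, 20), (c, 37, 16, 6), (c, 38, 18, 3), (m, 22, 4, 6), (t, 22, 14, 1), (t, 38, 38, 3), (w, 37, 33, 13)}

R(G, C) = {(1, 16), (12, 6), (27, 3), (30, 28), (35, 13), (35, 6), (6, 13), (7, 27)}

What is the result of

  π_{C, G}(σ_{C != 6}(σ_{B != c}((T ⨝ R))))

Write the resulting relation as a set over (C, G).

{(13, 35), (13, 6), (3, 27)}

Joining T and R on C yields {(a, 8, 16, 3, 27), (b, 5, 10, 3, 27), (c, 37, 16, 6, 12), (c, 37, 16, 6, 35), (c, 38, 18, 3, 27), (m, 22, 4, 6, 12), (m, 22, 4, 6, 35), (t, 38, 38, 3, 27), (w, 37, 33, 13, 35), (w, 37, 33, 13, 6)}.
Selection B != c: {(a, 8, 16, 3, 27), (b, 5, 10, 3, 27), (m, 22, 4, 6, 12), (m, 22, 4, 6, 35), (t, 38, 38, 3, 27), (w, 37, 33, 13, 35), (w, 37, 33, 13, 6)}
Selection C != 6: {(a, 8, 16, 3, 27), (b, 5, 10, 3, 27), (t, 38, 38, 3, 27), (w, 37, 33, 13, 35), (w, 37, 33, 13, 6)}
Projecting to C, G (2 duplicate(s) eliminated): {(13, 35), (13, 6), (3, 27)}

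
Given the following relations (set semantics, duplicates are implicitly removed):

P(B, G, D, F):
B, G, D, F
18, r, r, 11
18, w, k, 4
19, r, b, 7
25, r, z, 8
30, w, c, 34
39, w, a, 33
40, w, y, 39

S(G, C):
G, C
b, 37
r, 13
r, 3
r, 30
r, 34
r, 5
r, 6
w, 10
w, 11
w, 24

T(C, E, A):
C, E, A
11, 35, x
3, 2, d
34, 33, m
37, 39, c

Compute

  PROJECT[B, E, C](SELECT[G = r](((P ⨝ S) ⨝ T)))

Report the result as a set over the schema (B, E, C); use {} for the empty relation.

{(18, 2, 3), (18, 33, 34), (19, 2, 3), (19, 33, 34), (25, 2, 3), (25, 33, 34)}

Joining P and S on G yields {(18, r, r, 11, 13), (18, r, r, 11, 3), (18, r, r, 11, 30), (18, r, r, 11, 34), (18, r, r, 11, 5), (18, r, r, 11, 6), (18, w, k, 4, 10), (18, w, k, 4, 11), (18, w, k, 4, 24), (19, r, b, 7, 13), (19, r, b, 7, 3), (19, r, b, 7, 30), (19, r, b, 7, 34), (19, r, b, 7, 5), (19, r, b, 7, 6), (25, r, z, 8, 13), (25, r, z, 8, 3), (25, r, z, 8, 30), (25, r, z, 8, 34), (25, r, z, 8, 5), (25, r, z, 8, 6), (30, w, c, 34, 10), (30, w, c, 34, 11), (30, w, c, 34, 24), (39, w, a, 33, 10), (39, w, a, 33, 11), (39, w, a, 33, 24), (40, w, y, 39, 10), (40, w, y, 39, 11), (40, w, y, 39, 24)}.
Joining (P ⨝ S) and T on C yields {(18, r, r, 11, 3, 2, d), (18, r, r, 11, 34, 33, m), (18, w, k, 4, 11, 35, x), (19, r, b, 7, 3, 2, d), (19, r, b, 7, 34, 33, m), (25, r, z, 8, 3, 2, d), (25, r, z, 8, 34, 33, m), (30, w, c, 34, 11, 35, x), (39, w, a, 33, 11, 35, x), (40, w, y, 39, 11, 35, x)}.
Filtering on G = r leaves {(18, r, r, 11, 3, 2, d), (18, r, r, 11, 34, 33, m), (19, r, b, 7, 3, 2, d), (19, r, b, 7, 34, 33, m), (25, r, z, 8, 3, 2, d), (25, r, z, 8, 34, 33, m)}.
π[B, E, C]: project onto (B, E, C) → {(18, 2, 3), (18, 33, 34), (19, 2, 3), (19, 33, 34), (25, 2, 3), (25, 33, 34)}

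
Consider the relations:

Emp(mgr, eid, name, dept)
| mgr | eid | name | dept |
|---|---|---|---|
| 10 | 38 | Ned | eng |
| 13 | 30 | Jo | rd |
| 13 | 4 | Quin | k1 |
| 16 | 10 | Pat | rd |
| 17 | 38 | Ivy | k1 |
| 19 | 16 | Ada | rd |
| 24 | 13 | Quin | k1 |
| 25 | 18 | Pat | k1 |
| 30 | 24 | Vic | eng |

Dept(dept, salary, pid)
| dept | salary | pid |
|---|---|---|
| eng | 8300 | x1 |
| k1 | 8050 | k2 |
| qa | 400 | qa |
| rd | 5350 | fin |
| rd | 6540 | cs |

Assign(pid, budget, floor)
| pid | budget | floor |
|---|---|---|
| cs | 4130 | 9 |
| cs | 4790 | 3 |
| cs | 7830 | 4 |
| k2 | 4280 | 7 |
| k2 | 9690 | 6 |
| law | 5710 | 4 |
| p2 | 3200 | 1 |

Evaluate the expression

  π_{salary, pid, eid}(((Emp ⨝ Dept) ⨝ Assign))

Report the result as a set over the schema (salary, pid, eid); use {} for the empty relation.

{(6540, cs, 10), (6540, cs, 16), (6540, cs, 30), (8050, k2, 13), (8050, k2, 18), (8050, k2, 38), (8050, k2, 4)}

Natural join on dept: {(10, 38, Ned, eng, 8300, x1), (13, 30, Jo, rd, 5350, fin), (13, 30, Jo, rd, 6540, cs), (13, 4, Quin, k1, 8050, k2), (16, 10, Pat, rd, 5350, fin), (16, 10, Pat, rd, 6540, cs), (17, 38, Ivy, k1, 8050, k2), (19, 16, Ada, rd, 5350, fin), (19, 16, Ada, rd, 6540, cs), (24, 13, Quin, k1, 8050, k2), (25, 18, Pat, k1, 8050, k2), (30, 24, Vic, eng, 8300, x1)}
Natural join on pid: {(13, 30, Jo, rd, 6540, cs, 4130, 9), (13, 30, Jo, rd, 6540, cs, 4790, 3), (13, 30, Jo, rd, 6540, cs, 7830, 4), (13, 4, Quin, k1, 8050, k2, 4280, 7), (13, 4, Quin, k1, 8050, k2, 9690, 6), (16, 10, Pat, rd, 6540, cs, 4130, 9), (16, 10, Pat, rd, 6540, cs, 4790, 3), (16, 10, Pat, rd, 6540, cs, 7830, 4), (17, 38, Ivy, k1, 8050, k2, 4280, 7), (17, 38, Ivy, k1, 8050, k2, 9690, 6), (19, 16, Ada, rd, 6540, cs, 4130, 9), (19, 16, Ada, rd, 6540, cs, 4790, 3), (19, 16, Ada, rd, 6540, cs, 7830, 4), (24, 13, Quin, k1, 8050, k2, 4280, 7), (24, 13, Quin, k1, 8050, k2, 9690, 6), (25, 18, Pat, k1, 8050, k2, 4280, 7), (25, 18, Pat, k1, 8050, k2, 9690, 6)}
Keep only column(s) salary, pid, eid (10 duplicate(s) eliminated): {(6540, cs, 10), (6540, cs, 16), (6540, cs, 30), (8050, k2, 13), (8050, k2, 18), (8050, k2, 38), (8050, k2, 4)}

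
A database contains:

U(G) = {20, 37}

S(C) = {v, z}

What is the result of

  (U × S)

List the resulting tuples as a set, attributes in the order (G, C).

{(20, v), (20, z), (37, v), (37, z)}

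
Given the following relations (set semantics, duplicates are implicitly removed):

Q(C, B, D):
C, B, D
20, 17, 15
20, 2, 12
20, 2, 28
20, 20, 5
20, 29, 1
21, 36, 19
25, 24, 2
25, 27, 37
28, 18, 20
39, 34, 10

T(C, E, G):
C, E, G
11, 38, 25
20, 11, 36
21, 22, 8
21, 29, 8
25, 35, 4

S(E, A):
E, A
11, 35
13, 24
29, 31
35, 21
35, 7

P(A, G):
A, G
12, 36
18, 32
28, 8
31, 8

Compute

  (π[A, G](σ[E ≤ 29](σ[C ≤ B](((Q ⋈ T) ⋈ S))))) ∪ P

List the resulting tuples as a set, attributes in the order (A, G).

Joining Q and T on C yields {(20, 17, 15, 11, 36), (20, 2, 12, 11, 36), (20, 2, 28, 11, 36), (20, 20, 5, 11, 36), (20, 29, 1, 11, 36), (21, 36, 19, 22, 8), (21, 36, 19, 29, 8), (25, 24, 2, 35, 4), (25, 27, 37, 35, 4)}.
Joining (Q ⋈ T) and S on E yields {(20, 17, 15, 11, 36, 35), (20, 2, 12, 11, 36, 35), (20, 2, 28, 11, 36, 35), (20, 20, 5, 11, 36, 35), (20, 29, 1, 11, 36, 35), (21, 36, 19, 29, 8, 31), (25, 24, 2, 35, 4, 21), (25, 24, 2, 35, 4, 7), (25, 27, 37, 35, 4, 21), (25, 27, 37, 35, 4, 7)}.
Selection C ≤ B: {(20, 20, 5, 11, 36, 35), (20, 29, 1, 11, 36, 35), (21, 36, 19, 29, 8, 31), (25, 27, 37, 35, 4, 21), (25, 27, 37, 35, 4, 7)}
Selection E ≤ 29: {(20, 20, 5, 11, 36, 35), (20, 29, 1, 11, 36, 35), (21, 36, 19, 29, 8, 31)}
Projecting to A, G (1 duplicate(s) eliminated): {(31, 8), (35, 36)}
Taking the union: {(12, 36), (18, 32), (28, 8), (31, 8), (35, 36)}

{(12, 36), (18, 32), (28, 8), (31, 8), (35, 36)}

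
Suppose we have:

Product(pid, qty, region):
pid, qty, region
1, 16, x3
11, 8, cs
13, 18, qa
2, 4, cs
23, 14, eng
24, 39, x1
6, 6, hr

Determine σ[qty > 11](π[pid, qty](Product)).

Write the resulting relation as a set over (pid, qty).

{(1, 16), (13, 18), (23, 14), (24, 39)}

π_{pid, qty} gives {(1, 16), (11, 8), (13, 18), (2, 4), (23, 14), (24, 39), (6, 6)}.
Filtering on qty > 11 leaves {(1, 16), (13, 18), (23, 14), (24, 39)}.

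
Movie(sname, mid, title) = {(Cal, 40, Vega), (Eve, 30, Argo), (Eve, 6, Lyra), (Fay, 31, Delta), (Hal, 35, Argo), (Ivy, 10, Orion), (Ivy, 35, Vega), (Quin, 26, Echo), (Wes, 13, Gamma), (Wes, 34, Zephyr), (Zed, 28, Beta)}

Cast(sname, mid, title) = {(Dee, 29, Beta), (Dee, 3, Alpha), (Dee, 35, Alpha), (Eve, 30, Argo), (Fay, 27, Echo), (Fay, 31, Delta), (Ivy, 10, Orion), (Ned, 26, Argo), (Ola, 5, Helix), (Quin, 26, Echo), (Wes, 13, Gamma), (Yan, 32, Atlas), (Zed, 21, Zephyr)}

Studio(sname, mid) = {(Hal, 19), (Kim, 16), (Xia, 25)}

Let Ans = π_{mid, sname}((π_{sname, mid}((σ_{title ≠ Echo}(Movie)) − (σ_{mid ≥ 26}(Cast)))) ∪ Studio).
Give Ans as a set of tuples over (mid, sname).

{(10, Ivy), (13, Wes), (16, Kim), (19, Hal), (25, Xia), (28, Zed), (34, Wes), (35, Hal), (35, Ivy), (40, Cal), (6, Eve)}

Apply σ_{title ≠ Echo}; surviving tuples: {(Cal, 40, Vega), (Eve, 30, Argo), (Eve, 6, Lyra), (Fay, 31, Delta), (Hal, 35, Argo), (Ivy, 10, Orion), (Ivy, 35, Vega), (Wes, 13, Gamma), (Wes, 34, Zephyr), (Zed, 28, Beta)}
Apply σ_{mid ≥ 26}; surviving tuples: {(Dee, 29, Beta), (Dee, 35, Alpha), (Eve, 30, Argo), (Fay, 27, Echo), (Fay, 31, Delta), (Ned, 26, Argo), (Quin, 26, Echo), (Yan, 32, Atlas)}
Set difference of the two operands is {(Cal, 40, Vega), (Eve, 6, Lyra), (Hal, 35, Argo), (Ivy, 10, Orion), (Ivy, 35, Vega), (Wes, 13, Gamma), (Wes, 34, Zephyr), (Zed, 28, Beta)}.
Keep only column(s) sname, mid: {(Cal, 40), (Eve, 6), (Hal, 35), (Ivy, 10), (Ivy, 35), (Wes, 13), (Wes, 34), (Zed, 28)}
Set union of the two operands is {(Cal, 40), (Eve, 6), (Hal, 19), (Hal, 35), (Ivy, 10), (Ivy, 35), (Kim, 16), (Wes, 13), (Wes, 34), (Xia, 25), (Zed, 28)}.
Keep only column(s) mid, sname: {(10, Ivy), (13, Wes), (16, Kim), (19, Hal), (25, Xia), (28, Zed), (34, Wes), (35, Hal), (35, Ivy), (40, Cal), (6, Eve)}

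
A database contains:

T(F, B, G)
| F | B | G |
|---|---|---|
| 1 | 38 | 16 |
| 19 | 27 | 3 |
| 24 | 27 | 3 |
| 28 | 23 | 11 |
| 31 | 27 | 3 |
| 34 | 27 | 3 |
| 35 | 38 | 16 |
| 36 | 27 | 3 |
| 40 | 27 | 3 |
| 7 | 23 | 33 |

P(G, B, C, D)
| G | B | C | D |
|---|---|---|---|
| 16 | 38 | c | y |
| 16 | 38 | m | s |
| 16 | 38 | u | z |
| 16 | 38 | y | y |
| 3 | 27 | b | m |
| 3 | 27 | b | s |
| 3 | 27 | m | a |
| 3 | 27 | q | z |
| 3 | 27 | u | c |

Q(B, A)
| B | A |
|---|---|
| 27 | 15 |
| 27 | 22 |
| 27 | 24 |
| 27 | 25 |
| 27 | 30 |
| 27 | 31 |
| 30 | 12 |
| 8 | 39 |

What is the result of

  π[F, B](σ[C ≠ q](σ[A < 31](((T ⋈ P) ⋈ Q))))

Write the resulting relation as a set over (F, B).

{(19, 27), (24, 27), (31, 27), (34, 27), (36, 27), (40, 27)}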